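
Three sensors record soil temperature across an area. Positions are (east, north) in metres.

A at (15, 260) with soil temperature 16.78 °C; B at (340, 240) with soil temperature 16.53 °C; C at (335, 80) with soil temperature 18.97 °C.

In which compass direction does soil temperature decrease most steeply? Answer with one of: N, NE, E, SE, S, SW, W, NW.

Taking A as reference: B−A = (325, -20, -0.25); C−A = (320, -180, +2.19).
Determinant of the coordinate differences = 325·(-180) − 320·(-20) = -52100.
∂T/∂x = [(-0.25)·(-180) − (+2.19)·(-20)] / -52100 = -0.001704
∂T/∂y = [325·(+2.19) − 320·(-0.25)] / -52100 = -0.01520
Steepest decrease is along −∇f = (+0.001704 E, +0.01520 N) → north.

N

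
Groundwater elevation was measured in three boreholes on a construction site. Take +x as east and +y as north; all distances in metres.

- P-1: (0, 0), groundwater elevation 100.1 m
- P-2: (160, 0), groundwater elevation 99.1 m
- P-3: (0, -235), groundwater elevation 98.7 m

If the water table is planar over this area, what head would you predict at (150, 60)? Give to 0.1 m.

∂h/∂x = (99.1 − 100.1) / (160 − 0) = -0.006250
∂h/∂y = (98.7 − 100.1) / (-235 − 0) = +0.005957
h(150, 60) = 100.1 + (-0.006250)·(150) + (+0.005957)·(60) = 100.1 -0.938 +0.357 = 99.520 m.

99.5 m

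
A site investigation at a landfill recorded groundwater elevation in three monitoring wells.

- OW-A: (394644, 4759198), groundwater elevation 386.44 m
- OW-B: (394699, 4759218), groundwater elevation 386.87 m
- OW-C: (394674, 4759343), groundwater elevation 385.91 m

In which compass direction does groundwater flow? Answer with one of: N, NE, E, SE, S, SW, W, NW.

With h = a·x + b·y + c and OW-A as origin, the differences give:
  55·a + 20·b = +0.43
  30·a + 145·b = -0.53
Eliminate b (×145 and ×20, subtract): 7375·a = 72.950 → a = ∂h/∂x = +0.009892
Back-substitute: b = ∂h/∂y = -0.005702.
Flow = −∇h = (-0.009892 east, +0.005702 north), which points northwest.

NW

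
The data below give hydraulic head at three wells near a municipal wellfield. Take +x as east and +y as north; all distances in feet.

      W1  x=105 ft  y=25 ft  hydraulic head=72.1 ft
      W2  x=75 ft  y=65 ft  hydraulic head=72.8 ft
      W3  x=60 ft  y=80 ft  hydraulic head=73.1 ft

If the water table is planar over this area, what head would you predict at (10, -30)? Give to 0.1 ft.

72.5 ft

With h = a·x + b·y + c and W1 as origin, the differences give:
  (-30)·a + 40·b = +0.7
  (-45)·a + 55·b = +1.0
Eliminate b (×55 and ×40, subtract): 150·a = -1.50 → a = ∂h/∂x = -0.010000
Back-substitute: b = ∂h/∂y = +0.01000.
h(10, -30) = 72.1 + (-0.010000)·(-95) + (+0.01000)·(-55) = 72.1 +0.950 -0.550 = 72.500 ft.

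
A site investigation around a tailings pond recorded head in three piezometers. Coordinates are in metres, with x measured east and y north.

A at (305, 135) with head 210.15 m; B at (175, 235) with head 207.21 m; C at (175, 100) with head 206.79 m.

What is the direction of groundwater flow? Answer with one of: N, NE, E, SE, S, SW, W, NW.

W

With h = a·x + b·y + c and A as origin, the differences give:
  (-130)·a + 100·b = -2.94
  (-130)·a + (-35)·b = -3.36
Eliminate b (×(-35) and ×100, subtract): 17550·a = 438.900 → a = ∂h/∂x = +0.02501
Back-substitute: b = ∂h/∂y = +0.003111.
Flow = −∇h = (-0.02501 east, -0.003111 north), which points west.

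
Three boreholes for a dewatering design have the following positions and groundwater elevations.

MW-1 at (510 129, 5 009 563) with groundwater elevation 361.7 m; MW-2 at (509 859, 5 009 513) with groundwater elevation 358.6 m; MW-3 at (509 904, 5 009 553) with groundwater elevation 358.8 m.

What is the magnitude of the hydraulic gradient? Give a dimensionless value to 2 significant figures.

With h = a·x + b·y + c and MW-1 as origin, the differences give:
  (-270)·a + (-50)·b = -3.1
  (-225)·a + (-10)·b = -2.9
Eliminate b (×(-10) and ×(-50), subtract): -8550·a = -114.00 → a = ∂h/∂x = +0.01333
Back-substitute: b = ∂h/∂y = -0.01000.
|∇h| = √(0.01333² + -0.01000²) = 0.01666

0.017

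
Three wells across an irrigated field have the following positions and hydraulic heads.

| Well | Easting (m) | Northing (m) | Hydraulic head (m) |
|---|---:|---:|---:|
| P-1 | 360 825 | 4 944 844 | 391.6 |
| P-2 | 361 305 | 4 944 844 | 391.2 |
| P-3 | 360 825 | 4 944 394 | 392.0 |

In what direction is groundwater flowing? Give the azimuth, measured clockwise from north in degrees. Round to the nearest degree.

∂h/∂x = (391.2 − 391.6) / (361305 − 360825) = -0.0008333
∂h/∂y = (392.0 − 391.6) / (4944394 − 4944844) = -0.0008889
Flow direction (−∇h) has components (+0.0008333 E, +0.0008889 N).
Azimuth = atan2(E, N) = atan2(+0.0008333, +0.0008889) = 43.2° ≈ 043°.

043°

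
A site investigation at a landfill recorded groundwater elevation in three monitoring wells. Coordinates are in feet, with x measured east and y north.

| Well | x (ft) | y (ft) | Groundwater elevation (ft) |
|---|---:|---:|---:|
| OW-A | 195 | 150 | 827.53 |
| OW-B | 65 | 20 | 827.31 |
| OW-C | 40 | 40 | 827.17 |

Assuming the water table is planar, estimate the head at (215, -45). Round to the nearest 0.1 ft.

828.0 ft

Differences from OW-A: to OW-B (Δx, Δy, Δh) = (-130, -130, -0.22); to OW-C = (-155, -110, -0.36).
Solve a·Δx + b·Δy = Δh: det = (-130)·(-110) − (-155)·(-130) = -5850.
∂h/∂x = [(-0.22)·(-110) − (-0.36)·(-130)] / -5850 = +0.003863
∂h/∂y = [(-130)·(-0.36) − (-155)·(-0.22)] / -5850 = -0.002171
h(215, -45) = 827.53 + (+0.003863)·(20) + (-0.002171)·(-195) = 827.53 +0.077 +0.423 = 828.031 ft.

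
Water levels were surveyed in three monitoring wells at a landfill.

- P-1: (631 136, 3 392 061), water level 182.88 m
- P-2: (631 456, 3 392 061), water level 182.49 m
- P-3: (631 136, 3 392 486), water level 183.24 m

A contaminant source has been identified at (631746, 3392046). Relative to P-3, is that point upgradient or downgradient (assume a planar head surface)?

downgradient

∂h/∂x = (182.49 − 182.88) / (631456 − 631136) = -0.001219
∂h/∂y = (183.24 − 182.88) / (3392486 − 3392061) = +0.0008471
Head at (631746, 3392046) = 182.88 + (-0.001219)·(610) + (+0.0008471)·(-15) = 182.12 m.
That is lower than the 183.24 m at P-3, so the point is downgradient.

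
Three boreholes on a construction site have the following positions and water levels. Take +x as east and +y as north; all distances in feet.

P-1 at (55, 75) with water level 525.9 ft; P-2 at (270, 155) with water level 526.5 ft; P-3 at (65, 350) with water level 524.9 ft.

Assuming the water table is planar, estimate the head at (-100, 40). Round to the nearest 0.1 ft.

With h = a·x + b·y + c and P-1 as origin, the differences give:
  215·a + 80·b = +0.6
  10·a + 275·b = -1.0
Eliminate b (×275 and ×80, subtract): 58325·a = 245.00 → a = ∂h/∂x = +0.004201
Back-substitute: b = ∂h/∂y = -0.003789.
h(-100, 40) = 525.9 + (+0.004201)·(-155) + (-0.003789)·(-35) = 525.9 -0.651 +0.133 = 525.382 ft.

525.4 ft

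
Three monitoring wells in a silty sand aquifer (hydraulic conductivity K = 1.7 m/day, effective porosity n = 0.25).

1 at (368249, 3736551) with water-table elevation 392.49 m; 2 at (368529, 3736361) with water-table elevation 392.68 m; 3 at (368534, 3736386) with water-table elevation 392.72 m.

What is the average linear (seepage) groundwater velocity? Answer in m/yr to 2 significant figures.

Taking 1 as reference: 2−1 = (280, -190, +0.19); 3−1 = (285, -165, +0.23).
Determinant of the coordinate differences = 280·(-165) − 285·(-190) = 7950.
∂h/∂x = [(+0.19)·(-165) − (+0.23)·(-190)] / 7950 = +0.001553
∂h/∂y = [280·(+0.23) − 285·(+0.19)] / 7950 = +0.001289
|∇h| = √(0.001553² + 0.001289²) = 0.002018
Seepage velocity v = K·i/n = 1.7 × 0.002018 / 0.25 = 0.01372 m/day = 5.011 m/yr.

5.0 m/yr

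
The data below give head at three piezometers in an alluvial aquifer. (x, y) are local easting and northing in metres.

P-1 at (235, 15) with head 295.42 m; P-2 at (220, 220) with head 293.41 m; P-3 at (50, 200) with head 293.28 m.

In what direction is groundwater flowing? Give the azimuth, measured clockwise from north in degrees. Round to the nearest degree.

349°

Three-point gradient (reference P-1): Δ to P-2 = (-15, 205, -2.01), Δ to P-3 = (-185, 185, -2.14).
∂h/∂x = +0.001902, ∂h/∂y = -0.009666 (det = 35150).
Flow direction (−∇h) has components (-0.001902 E, +0.009666 N).
Azimuth = atan2(E, N) = atan2(-0.001902, +0.009666) = 348.9° ≈ 349°.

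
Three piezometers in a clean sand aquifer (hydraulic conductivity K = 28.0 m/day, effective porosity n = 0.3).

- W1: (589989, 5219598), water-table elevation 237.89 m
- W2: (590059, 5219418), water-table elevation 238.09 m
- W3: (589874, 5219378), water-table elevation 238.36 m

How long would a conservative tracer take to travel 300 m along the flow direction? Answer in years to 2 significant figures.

4.6 years

Taking W1 as reference: W2−W1 = (70, -180, +0.20); W3−W1 = (-115, -220, +0.47).
Determinant of the coordinate differences = 70·(-220) − (-115)·(-180) = -36100.
∂h/∂x = [(+0.20)·(-220) − (+0.47)·(-180)] / -36100 = -0.001125
∂h/∂y = [70·(+0.47) − (-115)·(+0.20)] / -36100 = -0.001548
|∇h| = √(-0.001125² + -0.001548²) = 0.001914
Seepage velocity v = K·i/n = 28.0 × 0.001914 / 0.3 = 0.1786 m/day.
t = 300 / 0.1786 = 1680 days = 4.6 years.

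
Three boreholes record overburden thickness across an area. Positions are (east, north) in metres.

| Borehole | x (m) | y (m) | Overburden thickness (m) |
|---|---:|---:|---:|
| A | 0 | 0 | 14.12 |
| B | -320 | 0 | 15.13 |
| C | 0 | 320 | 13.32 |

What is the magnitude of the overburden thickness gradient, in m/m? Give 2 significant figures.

0.0040 m/m

∂d/∂x = (15.13 − 14.12) / (-320 − 0) = -0.003156
∂d/∂y = (13.32 − 14.12) / (320 − 0) = -0.002500
|∇f| = √(-0.003156² + -0.002500²) = 0.004026 m/m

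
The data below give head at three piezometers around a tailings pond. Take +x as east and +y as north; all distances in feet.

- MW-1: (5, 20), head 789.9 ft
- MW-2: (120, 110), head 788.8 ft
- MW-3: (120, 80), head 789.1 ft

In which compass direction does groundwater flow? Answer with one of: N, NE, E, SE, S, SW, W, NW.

Differences from MW-1: to MW-2 (Δx, Δy, Δh) = (115, 90, -1.1); to MW-3 = (115, 60, -0.8).
Solve a·Δx + b·Δy = Δh: det = 115·60 − 115·90 = -3450.
∂h/∂x = [(-1.1)·60 − (-0.8)·90] / -3450 = -0.001739
∂h/∂y = [115·(-0.8) − 115·(-1.1)] / -3450 = -0.01000
Flow = −∇h = (+0.001739 east, +0.01000 north), which points north.

N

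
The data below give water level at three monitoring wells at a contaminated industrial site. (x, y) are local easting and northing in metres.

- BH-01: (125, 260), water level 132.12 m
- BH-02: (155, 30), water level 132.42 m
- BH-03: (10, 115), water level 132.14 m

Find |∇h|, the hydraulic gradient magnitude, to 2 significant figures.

With h = a·x + b·y + c and BH-01 as origin, the differences give:
  30·a + (-230)·b = +0.30
  (-115)·a + (-145)·b = +0.02
Eliminate b (×(-145) and ×(-230), subtract): -30800·a = -38.900 → a = ∂h/∂x = +0.001263
Back-substitute: b = ∂h/∂y = -0.001140.
|∇h| = √(0.001263² + -0.001140²) = 0.001701

0.0017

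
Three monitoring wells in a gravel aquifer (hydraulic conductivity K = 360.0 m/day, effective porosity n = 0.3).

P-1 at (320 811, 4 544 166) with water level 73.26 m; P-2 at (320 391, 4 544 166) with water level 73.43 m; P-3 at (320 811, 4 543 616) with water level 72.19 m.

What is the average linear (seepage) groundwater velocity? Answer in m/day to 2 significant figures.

∂h/∂x = (73.43 − 73.26) / (320391 − 320811) = -0.0004048
∂h/∂y = (72.19 − 73.26) / (4543616 − 4544166) = +0.001945
|∇h| = √(-0.0004048² + 0.001945²) = 0.001987
Seepage velocity v = K·i/n = 360.0 × 0.001987 / 0.3 = 2.384 m/day.

2.4 m/day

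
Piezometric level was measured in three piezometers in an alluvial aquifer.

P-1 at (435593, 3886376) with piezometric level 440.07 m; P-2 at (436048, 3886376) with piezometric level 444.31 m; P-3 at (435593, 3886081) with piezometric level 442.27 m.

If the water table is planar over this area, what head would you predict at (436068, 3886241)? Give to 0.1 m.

∂h/∂x = (444.31 − 440.07) / (436048 − 435593) = +0.009319
∂h/∂y = (442.27 − 440.07) / (3886081 − 3886376) = -0.007458
h(436068, 3886241) = 440.07 + (+0.009319)·(475) + (-0.007458)·(-135) = 440.07 +4.426 +1.007 = 445.503 m.

445.5 m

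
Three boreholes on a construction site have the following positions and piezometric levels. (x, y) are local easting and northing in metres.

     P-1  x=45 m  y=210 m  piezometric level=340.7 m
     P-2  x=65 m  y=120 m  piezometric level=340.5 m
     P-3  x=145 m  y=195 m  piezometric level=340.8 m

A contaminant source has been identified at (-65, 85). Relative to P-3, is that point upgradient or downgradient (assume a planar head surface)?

Differences from P-1: to P-2 (Δx, Δy, Δh) = (20, -90, -0.2); to P-3 = (100, -15, +0.1).
Solve a·Δx + b·Δy = Δh: det = 20·(-15) − 100·(-90) = 8700.
∂h/∂x = [(-0.2)·(-15) − (+0.1)·(-90)] / 8700 = +0.001379
∂h/∂y = [20·(+0.1) − 100·(-0.2)] / 8700 = +0.002529
Head at (-65, 85) = 340.7 + (+0.001379)·(-110) + (+0.002529)·(-125) = 340.23 m.
That is lower than the 340.8 m at P-3, so the point is downgradient.

downgradient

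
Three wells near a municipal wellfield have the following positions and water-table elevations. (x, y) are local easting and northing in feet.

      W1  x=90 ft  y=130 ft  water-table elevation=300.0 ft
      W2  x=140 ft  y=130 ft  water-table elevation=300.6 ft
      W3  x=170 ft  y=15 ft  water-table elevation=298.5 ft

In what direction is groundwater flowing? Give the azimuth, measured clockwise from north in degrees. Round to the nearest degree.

209°

With h = a·x + b·y + c and W1 as origin, the differences give:
  50·a + 0·b = +0.6
  80·a + (-115)·b = -1.5
Eliminate b (×(-115) and ×0, subtract): -5750·a = -69.00 → a = ∂h/∂x = +0.01200
Back-substitute: b = ∂h/∂y = +0.02139.
Flow direction (−∇h) has components (-0.01200 E, -0.02139 N).
Azimuth = atan2(E, N) = atan2(-0.01200, -0.02139) = 209.3° ≈ 209°.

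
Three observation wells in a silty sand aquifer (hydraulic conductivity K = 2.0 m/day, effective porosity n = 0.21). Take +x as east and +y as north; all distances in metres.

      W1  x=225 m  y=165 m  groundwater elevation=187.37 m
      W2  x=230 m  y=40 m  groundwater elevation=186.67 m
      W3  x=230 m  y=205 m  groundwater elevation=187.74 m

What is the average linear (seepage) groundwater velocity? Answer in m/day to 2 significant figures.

Three-point gradient (reference W1): Δ to W2 = (5, -125, -0.70), Δ to W3 = (5, 40, +0.37).
∂h/∂x = +0.02212, ∂h/∂y = +0.006485 (det = 825).
|∇h| = √(0.02212² + 0.006485²) = 0.02305
Seepage velocity v = K·i/n = 2.0 × 0.02305 / 0.21 = 0.2195 m/day.

0.22 m/day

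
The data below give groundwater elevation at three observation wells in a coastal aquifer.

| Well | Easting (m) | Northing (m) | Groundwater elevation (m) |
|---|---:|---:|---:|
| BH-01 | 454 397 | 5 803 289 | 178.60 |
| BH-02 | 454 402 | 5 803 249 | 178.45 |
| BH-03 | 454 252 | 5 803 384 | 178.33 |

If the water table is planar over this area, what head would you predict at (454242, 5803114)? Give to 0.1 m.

177.1 m

Taking BH-01 as reference: BH-02−BH-01 = (5, -40, -0.15); BH-03−BH-01 = (-145, 95, -0.27).
Determinant of the coordinate differences = 5·95 − (-145)·(-40) = -5325.
∂h/∂x = [(-0.15)·95 − (-0.27)·(-40)] / -5325 = +0.004704
∂h/∂y = [5·(-0.27) − (-145)·(-0.15)] / -5325 = +0.004338
h(454242, 5803114) = 178.60 + (+0.004704)·(-155) + (+0.004338)·(-175) = 178.60 -0.729 -0.759 = 177.112 m.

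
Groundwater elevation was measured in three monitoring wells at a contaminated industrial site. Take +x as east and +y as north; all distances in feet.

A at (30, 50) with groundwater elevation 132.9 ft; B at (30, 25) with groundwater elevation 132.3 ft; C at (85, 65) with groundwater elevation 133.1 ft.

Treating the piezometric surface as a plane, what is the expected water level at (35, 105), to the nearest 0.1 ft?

Differences from A: to B (Δx, Δy, Δh) = (0, -25, -0.6); to C = (55, 15, +0.2).
Determinant of the coordinate differences = 0·15 − 55·(-25) = 1375.
∂h/∂x = [(-0.6)·15 − (+0.2)·(-25)] / 1375 = -0.002909
∂h/∂y = [0·(+0.2) − 55·(-0.6)] / 1375 = +0.02400
h(35, 105) = 132.9 + (-0.002909)·(5) + (+0.02400)·(55) = 132.9 -0.015 +1.320 = 134.205 ft.

134.2 ft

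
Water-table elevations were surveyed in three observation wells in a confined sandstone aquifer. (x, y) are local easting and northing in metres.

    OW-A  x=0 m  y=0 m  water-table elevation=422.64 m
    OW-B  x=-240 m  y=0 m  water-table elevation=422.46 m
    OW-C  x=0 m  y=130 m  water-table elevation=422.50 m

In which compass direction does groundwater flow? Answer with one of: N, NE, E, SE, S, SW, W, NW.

∂h/∂x = (422.46 − 422.64) / (-240 − 0) = +0.0007500
∂h/∂y = (422.50 − 422.64) / (130 − 0) = -0.001077
Flow = −∇h = (-0.0007500 east, +0.001077 north), which points northwest.

NW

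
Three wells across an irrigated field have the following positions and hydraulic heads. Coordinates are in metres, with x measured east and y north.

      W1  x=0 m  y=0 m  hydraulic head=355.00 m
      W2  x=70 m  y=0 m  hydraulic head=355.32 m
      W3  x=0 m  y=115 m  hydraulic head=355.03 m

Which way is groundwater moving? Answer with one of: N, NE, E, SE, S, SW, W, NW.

∂h/∂x = (355.32 − 355.00) / (70 − 0) = +0.004571
∂h/∂y = (355.03 − 355.00) / (115 − 0) = +0.0002609
Flow = −∇h = (-0.004571 east, -0.0002609 north), which points west.

W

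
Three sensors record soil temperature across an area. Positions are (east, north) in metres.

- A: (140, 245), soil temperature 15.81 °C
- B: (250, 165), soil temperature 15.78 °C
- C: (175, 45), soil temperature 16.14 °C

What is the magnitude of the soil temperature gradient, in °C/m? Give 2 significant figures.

0.0026 °C/m

Differences from A: to B (Δx, Δy, Δh) = (110, -80, -0.03); to C = (35, -200, +0.33).
Solve a·Δx + b·Δy = ΔT: det = 110·(-200) − 35·(-80) = -19200.
∂T/∂x = [(-0.03)·(-200) − (+0.33)·(-80)] / -19200 = -0.001688
∂T/∂y = [110·(+0.33) − 35·(-0.03)] / -19200 = -0.001945
|∇f| = √(-0.001688² + -0.001945²) = 0.002575 °C/m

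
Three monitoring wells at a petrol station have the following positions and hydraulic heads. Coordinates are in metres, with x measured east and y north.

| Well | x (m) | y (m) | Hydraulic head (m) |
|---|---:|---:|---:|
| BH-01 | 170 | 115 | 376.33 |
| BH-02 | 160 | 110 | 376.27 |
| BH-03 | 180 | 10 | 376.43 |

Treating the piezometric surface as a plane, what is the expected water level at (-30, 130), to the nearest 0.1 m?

Taking BH-01 as reference: BH-02−BH-01 = (-10, -5, -0.06); BH-03−BH-01 = (10, -105, +0.10).
Solve a·Δx + b·Δy = Δh: det = (-10)·(-105) − 10·(-5) = 1100.
∂h/∂x = [(-0.06)·(-105) − (+0.10)·(-5)] / 1100 = +0.006182
∂h/∂y = [(-10)·(+0.10) − 10·(-0.06)] / 1100 = -0.0003636
h(-30, 130) = 376.33 + (+0.006182)·(-200) + (-0.0003636)·(15) = 376.33 -1.236 -0.005 = 375.088 m.

375.1 m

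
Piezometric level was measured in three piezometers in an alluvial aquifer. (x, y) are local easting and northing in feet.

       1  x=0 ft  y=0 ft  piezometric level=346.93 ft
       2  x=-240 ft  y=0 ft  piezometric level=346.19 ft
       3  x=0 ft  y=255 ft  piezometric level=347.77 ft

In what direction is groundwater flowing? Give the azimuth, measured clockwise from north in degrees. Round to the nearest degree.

223°

∂h/∂x = (346.19 − 346.93) / (-240 − 0) = +0.003083
∂h/∂y = (347.77 − 346.93) / (255 − 0) = +0.003294
Flow direction (−∇h) has components (-0.003083 E, -0.003294 N).
Azimuth = atan2(E, N) = atan2(-0.003083, -0.003294) = 223.1° ≈ 223°.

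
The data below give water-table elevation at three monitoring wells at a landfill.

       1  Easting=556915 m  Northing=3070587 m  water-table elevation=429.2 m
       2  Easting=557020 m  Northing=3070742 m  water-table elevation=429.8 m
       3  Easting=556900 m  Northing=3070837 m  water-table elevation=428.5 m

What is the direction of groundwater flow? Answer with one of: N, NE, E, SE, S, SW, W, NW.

Taking 1 as reference: 2−1 = (105, 155, +0.6); 3−1 = (-15, 250, -0.7).
Determinant of the coordinate differences = 105·250 − (-15)·155 = 28575.
∂h/∂x = [(+0.6)·250 − (-0.7)·155] / 28575 = +0.009046
∂h/∂y = [105·(-0.7) − (-15)·(+0.6)] / 28575 = -0.002257
Flow = −∇h = (-0.009046 east, +0.002257 north), which points west.

W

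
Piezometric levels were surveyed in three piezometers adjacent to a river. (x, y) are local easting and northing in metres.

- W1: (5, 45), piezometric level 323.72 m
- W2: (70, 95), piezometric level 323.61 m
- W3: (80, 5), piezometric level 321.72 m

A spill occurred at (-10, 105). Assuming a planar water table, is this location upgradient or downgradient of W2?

Taking W1 as reference: W2−W1 = (65, 50, -0.11); W3−W1 = (75, -40, -2.00).
Solve a·Δx + b·Δy = Δh: det = 65·(-40) − 75·50 = -6350.
∂h/∂x = [(-0.11)·(-40) − (-2.00)·50] / -6350 = -0.01644
∂h/∂y = [65·(-2.00) − 75·(-0.11)] / -6350 = +0.01917
Head at (-10, 105) = 323.72 + (-0.01644)·(-15) + (+0.01917)·(60) = 325.12 m.
That is higher than the 323.61 m at W2, so the point is upgradient.

upgradient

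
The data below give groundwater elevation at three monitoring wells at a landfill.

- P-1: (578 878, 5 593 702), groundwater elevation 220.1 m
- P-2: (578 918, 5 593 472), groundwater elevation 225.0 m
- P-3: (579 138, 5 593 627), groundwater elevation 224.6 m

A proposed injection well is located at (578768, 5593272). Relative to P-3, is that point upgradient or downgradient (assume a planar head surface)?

upgradient

With h = a·x + b·y + c and P-1 as origin, the differences give:
  40·a + (-230)·b = +4.9
  260·a + (-75)·b = +4.5
Eliminate b (×(-75) and ×(-230), subtract): 56800·a = 667.50 → a = ∂h/∂x = +0.01175
Back-substitute: b = ∂h/∂y = -0.01926.
Head at (578768, 5593272) = 220.1 + (+0.01175)·(-110) + (-0.01926)·(-430) = 227.09 m.
That is higher than the 224.6 m at P-3, so the point is upgradient.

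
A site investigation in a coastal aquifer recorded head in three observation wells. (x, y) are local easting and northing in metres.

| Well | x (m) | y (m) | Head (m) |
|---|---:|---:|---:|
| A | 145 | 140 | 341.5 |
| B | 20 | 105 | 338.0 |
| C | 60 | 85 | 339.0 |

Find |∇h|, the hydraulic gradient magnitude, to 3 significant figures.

Three-point gradient (reference A): Δ to B = (-125, -35, -3.5), Δ to C = (-85, -55, -2.5).
∂h/∂x = +0.02692, ∂h/∂y = +0.003846 (det = 3900).
|∇h| = √(0.02692² + 0.003846²) = 0.02719

0.0272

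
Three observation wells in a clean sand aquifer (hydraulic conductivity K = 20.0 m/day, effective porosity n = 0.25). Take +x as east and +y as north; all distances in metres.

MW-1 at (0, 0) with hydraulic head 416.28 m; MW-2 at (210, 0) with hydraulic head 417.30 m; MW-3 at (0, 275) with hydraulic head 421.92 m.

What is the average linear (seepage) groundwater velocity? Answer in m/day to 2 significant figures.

1.7 m/day

∂h/∂x = (417.30 − 416.28) / (210 − 0) = +0.004857
∂h/∂y = (421.92 − 416.28) / (275 − 0) = +0.02051
|∇h| = √(0.004857² + 0.02051²) = 0.02108
Seepage velocity v = K·i/n = 20.0 × 0.02108 / 0.25 = 1.686 m/day.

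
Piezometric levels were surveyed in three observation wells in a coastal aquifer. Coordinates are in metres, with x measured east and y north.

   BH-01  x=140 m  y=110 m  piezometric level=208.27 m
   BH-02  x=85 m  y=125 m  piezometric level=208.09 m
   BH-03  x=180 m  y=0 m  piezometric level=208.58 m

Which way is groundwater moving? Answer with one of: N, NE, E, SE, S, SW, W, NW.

NW

Differences from BH-01: to BH-02 (Δx, Δy, Δh) = (-55, 15, -0.18); to BH-03 = (40, -110, +0.31).
Solve a·Δx + b·Δy = Δh: det = (-55)·(-110) − 40·15 = 5450.
∂h/∂x = [(-0.18)·(-110) − (+0.31)·15] / 5450 = +0.002780
∂h/∂y = [(-55)·(+0.31) − 40·(-0.18)] / 5450 = -0.001807
Flow = −∇h = (-0.002780 east, +0.001807 north), which points northwest.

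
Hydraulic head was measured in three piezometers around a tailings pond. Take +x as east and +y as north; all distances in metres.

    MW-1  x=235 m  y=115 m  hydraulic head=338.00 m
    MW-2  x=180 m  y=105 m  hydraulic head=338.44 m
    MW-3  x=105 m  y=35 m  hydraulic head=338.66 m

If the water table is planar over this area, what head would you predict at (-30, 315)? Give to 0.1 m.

341.8 m

Three-point gradient (reference MW-1): Δ to MW-2 = (-55, -10, +0.44), Δ to MW-3 = (-130, -80, +0.66).
∂h/∂x = -0.009226, ∂h/∂y = +0.006742 (det = 3100).
h(-30, 315) = 338.00 + (-0.009226)·(-265) + (+0.006742)·(200) = 338.00 +2.445 +1.348 = 341.793 m.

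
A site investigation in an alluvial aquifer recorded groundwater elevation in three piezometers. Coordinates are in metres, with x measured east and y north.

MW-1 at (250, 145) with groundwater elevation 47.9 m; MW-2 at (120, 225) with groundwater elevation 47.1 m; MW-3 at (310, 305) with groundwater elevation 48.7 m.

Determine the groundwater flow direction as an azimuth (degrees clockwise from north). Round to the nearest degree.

254°

Three-point gradient (reference MW-1): Δ to MW-2 = (-130, 80, -0.8), Δ to MW-3 = (60, 160, +0.8).
∂h/∂x = +0.007500, ∂h/∂y = +0.002188 (det = -25600).
Flow direction (−∇h) has components (-0.007500 E, -0.002188 N).
Azimuth = atan2(E, N) = atan2(-0.007500, -0.002188) = 253.7° ≈ 254°.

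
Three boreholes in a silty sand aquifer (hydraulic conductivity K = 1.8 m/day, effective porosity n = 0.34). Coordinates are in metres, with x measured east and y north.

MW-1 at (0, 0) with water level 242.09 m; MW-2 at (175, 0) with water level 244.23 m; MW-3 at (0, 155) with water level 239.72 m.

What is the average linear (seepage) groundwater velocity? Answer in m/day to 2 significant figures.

0.10 m/day

∂h/∂x = (244.23 − 242.09) / (175 − 0) = +0.01223
∂h/∂y = (239.72 − 242.09) / (155 − 0) = -0.01529
|∇h| = √(0.01223² + -0.01529²) = 0.01958
Seepage velocity v = K·i/n = 1.8 × 0.01958 / 0.34 = 0.1037 m/day.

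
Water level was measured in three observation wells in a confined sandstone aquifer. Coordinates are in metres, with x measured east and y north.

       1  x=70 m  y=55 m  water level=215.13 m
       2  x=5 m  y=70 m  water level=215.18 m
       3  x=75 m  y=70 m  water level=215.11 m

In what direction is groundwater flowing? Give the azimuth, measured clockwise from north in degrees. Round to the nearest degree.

045°

Taking 1 as reference: 2−1 = (-65, 15, +0.05); 3−1 = (5, 15, -0.02).
Determinant of the coordinate differences = (-65)·15 − 5·15 = -1050.
∂h/∂x = [(+0.05)·15 − (-0.02)·15] / -1050 = -0.0010000
∂h/∂y = [(-65)·(-0.02) − 5·(+0.05)] / -1050 = -0.0010000
Flow direction (−∇h) has components (+0.0010000 E, +0.0010000 N).
Azimuth = atan2(E, N) = atan2(+0.0010000, +0.0010000) = 45.0° ≈ 045°.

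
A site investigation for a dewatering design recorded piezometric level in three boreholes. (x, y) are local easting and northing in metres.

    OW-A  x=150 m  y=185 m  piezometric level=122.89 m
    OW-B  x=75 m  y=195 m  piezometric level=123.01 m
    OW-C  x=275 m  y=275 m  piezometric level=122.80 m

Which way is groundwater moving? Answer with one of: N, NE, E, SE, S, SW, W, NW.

With h = a·x + b·y + c and OW-A as origin, the differences give:
  (-75)·a + 10·b = +0.12
  125·a + 90·b = -0.09
Eliminate b (×90 and ×10, subtract): -8000·a = 11.700 → a = ∂h/∂x = -0.001463
Back-substitute: b = ∂h/∂y = +0.001031.
Flow = −∇h = (+0.001463 east, -0.001031 north), which points southeast.

SE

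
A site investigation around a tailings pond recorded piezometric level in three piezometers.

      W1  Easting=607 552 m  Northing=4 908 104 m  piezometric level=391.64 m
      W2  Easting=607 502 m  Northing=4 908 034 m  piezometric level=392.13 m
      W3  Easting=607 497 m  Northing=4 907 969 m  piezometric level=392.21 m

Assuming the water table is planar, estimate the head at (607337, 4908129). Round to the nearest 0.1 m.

Differences from W1: to W2 (Δx, Δy, Δh) = (-50, -70, +0.49); to W3 = (-55, -135, +0.57).
Solve a·Δx + b·Δy = Δh: det = (-50)·(-135) − (-55)·(-70) = 2900.
∂h/∂x = [(+0.49)·(-135) − (+0.57)·(-70)] / 2900 = -0.009052
∂h/∂y = [(-50)·(+0.57) − (-55)·(+0.49)] / 2900 = -0.0005345
h(607337, 4908129) = 391.64 + (-0.009052)·(-215) + (-0.0005345)·(25) = 391.64 +1.946 -0.013 = 393.573 m.

393.6 m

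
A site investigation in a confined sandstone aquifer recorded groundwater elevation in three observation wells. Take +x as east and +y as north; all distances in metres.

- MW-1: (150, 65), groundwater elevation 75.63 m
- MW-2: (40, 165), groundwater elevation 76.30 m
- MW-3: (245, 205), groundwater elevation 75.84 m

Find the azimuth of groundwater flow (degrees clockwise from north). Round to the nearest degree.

Differences from MW-1: to MW-2 (Δx, Δy, Δh) = (-110, 100, +0.67); to MW-3 = (95, 140, +0.21).
Solve a·Δx + b·Δy = Δh: det = (-110)·140 − 95·100 = -24900.
∂h/∂x = [(+0.67)·140 − (+0.21)·100] / -24900 = -0.002924
∂h/∂y = [(-110)·(+0.21) − 95·(+0.67)] / -24900 = +0.003484
Flow direction (−∇h) has components (+0.002924 E, -0.003484 N).
Azimuth = atan2(E, N) = atan2(+0.002924, -0.003484) = 140.0° ≈ 140°.

140°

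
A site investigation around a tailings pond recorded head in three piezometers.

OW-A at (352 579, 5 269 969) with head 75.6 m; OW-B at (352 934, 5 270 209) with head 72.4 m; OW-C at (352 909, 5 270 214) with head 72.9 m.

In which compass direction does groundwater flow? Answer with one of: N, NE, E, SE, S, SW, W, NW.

SE

With h = a·x + b·y + c and OW-A as origin, the differences give:
  355·a + 240·b = -3.2
  330·a + 245·b = -2.7
Eliminate b (×245 and ×240, subtract): 7775·a = -136.00 → a = ∂h/∂x = -0.01749
Back-substitute: b = ∂h/∂y = +0.01254.
Flow = −∇h = (+0.01749 east, -0.01254 north), which points southeast.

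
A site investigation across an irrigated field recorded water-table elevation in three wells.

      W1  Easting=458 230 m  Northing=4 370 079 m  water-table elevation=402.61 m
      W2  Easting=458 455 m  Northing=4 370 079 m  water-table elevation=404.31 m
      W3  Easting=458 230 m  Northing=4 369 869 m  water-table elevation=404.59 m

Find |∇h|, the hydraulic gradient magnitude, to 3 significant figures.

0.0121

∂h/∂x = (404.31 − 402.61) / (458455 − 458230) = +0.007556
∂h/∂y = (404.59 − 402.61) / (4369869 − 4370079) = -0.009429
|∇h| = √(0.007556² + -0.009429²) = 0.01208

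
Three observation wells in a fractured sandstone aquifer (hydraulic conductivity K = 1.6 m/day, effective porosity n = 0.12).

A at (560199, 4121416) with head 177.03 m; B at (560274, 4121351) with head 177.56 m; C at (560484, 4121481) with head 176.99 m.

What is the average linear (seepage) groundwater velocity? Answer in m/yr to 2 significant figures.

Differences from A: to B (Δx, Δy, Δh) = (75, -65, +0.53); to C = (285, 65, -0.04).
Solve a·Δx + b·Δy = Δh: det = 75·65 − 285·(-65) = 23400.
∂h/∂x = [(+0.53)·65 − (-0.04)·(-65)] / 23400 = +0.001361
∂h/∂y = [75·(-0.04) − 285·(+0.53)] / 23400 = -0.006583
|∇h| = √(0.001361² + -0.006583²) = 0.006722
Seepage velocity v = K·i/n = 1.6 × 0.006722 / 0.12 = 0.08963 m/day = 32.74 m/yr.

33 m/yr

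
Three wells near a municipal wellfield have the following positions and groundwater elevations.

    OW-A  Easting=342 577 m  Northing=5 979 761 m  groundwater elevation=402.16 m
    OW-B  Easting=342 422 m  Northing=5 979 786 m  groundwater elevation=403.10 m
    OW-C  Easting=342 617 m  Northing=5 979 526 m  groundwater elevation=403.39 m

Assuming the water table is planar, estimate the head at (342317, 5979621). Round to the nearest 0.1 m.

Three-point gradient (reference OW-A): Δ to OW-B = (-155, 25, +0.94), Δ to OW-C = (40, -235, +1.23).
∂h/∂x = -0.007104, ∂h/∂y = -0.006443 (det = 35425).
h(342317, 5979621) = 402.16 + (-0.007104)·(-260) + (-0.006443)·(-140) = 402.16 +1.847 +0.902 = 404.909 m.

404.9 m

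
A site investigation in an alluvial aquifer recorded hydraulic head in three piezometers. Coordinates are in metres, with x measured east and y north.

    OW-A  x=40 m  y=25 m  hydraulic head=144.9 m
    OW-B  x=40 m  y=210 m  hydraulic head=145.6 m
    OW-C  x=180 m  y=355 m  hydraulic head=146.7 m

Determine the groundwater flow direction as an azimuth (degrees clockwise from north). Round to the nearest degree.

With h = a·x + b·y + c and OW-A as origin, the differences give:
  0·a + 185·b = +0.7
  140·a + 330·b = +1.8
Eliminate b (×330 and ×185, subtract): -25900·a = -102.00 → a = ∂h/∂x = +0.003938
Back-substitute: b = ∂h/∂y = +0.003784.
Flow direction (−∇h) has components (-0.003938 E, -0.003784 N).
Azimuth = atan2(E, N) = atan2(-0.003938, -0.003784) = 226.1° ≈ 226°.

226°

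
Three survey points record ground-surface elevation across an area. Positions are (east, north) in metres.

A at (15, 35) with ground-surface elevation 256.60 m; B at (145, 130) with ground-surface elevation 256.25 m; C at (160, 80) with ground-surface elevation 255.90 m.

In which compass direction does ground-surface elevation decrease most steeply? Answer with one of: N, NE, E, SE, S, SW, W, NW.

SE

Three-point gradient (reference A): Δ to B = (130, 95, -0.35), Δ to C = (145, 45, -0.70).
∂z/∂x = -0.006404, ∂z/∂y = +0.005079 (det = -7925).
Steepest decrease is along −∇f = (+0.006404 E, -0.005079 N) → southeast.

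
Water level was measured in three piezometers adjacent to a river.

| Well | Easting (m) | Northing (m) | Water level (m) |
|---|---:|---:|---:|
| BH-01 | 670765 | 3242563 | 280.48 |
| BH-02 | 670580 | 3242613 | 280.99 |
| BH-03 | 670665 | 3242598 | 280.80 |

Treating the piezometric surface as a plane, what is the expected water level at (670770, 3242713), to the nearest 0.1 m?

281.3 m

Three-point gradient (reference BH-01): Δ to BH-02 = (-185, 50, +0.51), Δ to BH-03 = (-100, 35, +0.32).
∂h/∂x = -0.001254, ∂h/∂y = +0.005559 (det = -1475).
h(670770, 3242713) = 280.48 + (-0.001254)·(5) + (+0.005559)·(150) = 280.48 -0.006 +0.834 = 281.308 m.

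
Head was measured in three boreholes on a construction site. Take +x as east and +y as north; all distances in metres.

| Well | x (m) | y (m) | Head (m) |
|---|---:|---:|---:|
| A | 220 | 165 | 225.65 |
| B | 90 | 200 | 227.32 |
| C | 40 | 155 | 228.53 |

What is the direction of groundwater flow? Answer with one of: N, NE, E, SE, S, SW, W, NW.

NE

Taking A as reference: B−A = (-130, 35, +1.67); C−A = (-180, -10, +2.88).
Solve a·Δx + b·Δy = Δh: det = (-130)·(-10) − (-180)·35 = 7600.
∂h/∂x = [(+1.67)·(-10) − (+2.88)·35] / 7600 = -0.01546
∂h/∂y = [(-130)·(+2.88) − (-180)·(+1.67)] / 7600 = -0.009711
Flow = −∇h = (+0.01546 east, +0.009711 north), which points northeast.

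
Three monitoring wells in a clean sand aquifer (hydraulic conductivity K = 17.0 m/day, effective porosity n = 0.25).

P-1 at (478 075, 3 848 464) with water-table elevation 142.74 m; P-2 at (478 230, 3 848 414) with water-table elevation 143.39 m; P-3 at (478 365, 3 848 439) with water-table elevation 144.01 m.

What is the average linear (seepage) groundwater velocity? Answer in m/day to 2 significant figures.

0.31 m/day

With h = a·x + b·y + c and P-1 as origin, the differences give:
  155·a + (-50)·b = +0.65
  290·a + (-25)·b = +1.27
Eliminate b (×(-25) and ×(-50), subtract): 10625·a = 47.250 → a = ∂h/∂x = +0.004447
Back-substitute: b = ∂h/∂y = +0.0007859.
|∇h| = √(0.004447² + 0.0007859²) = 0.004516
Seepage velocity v = K·i/n = 17.0 × 0.004516 / 0.25 = 0.3071 m/day.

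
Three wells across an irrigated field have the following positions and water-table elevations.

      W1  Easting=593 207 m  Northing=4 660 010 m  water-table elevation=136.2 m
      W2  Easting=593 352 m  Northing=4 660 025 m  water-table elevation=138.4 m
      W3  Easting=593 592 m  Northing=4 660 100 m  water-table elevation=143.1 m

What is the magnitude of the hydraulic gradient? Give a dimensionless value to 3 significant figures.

0.0248

With h = a·x + b·y + c and W1 as origin, the differences give:
  145·a + 15·b = +2.2
  385·a + 90·b = +6.9
Eliminate b (×90 and ×15, subtract): 7275·a = 94.50 → a = ∂h/∂x = +0.01299
Back-substitute: b = ∂h/∂y = +0.02110.
|∇h| = √(0.01299² + 0.02110²) = 0.02478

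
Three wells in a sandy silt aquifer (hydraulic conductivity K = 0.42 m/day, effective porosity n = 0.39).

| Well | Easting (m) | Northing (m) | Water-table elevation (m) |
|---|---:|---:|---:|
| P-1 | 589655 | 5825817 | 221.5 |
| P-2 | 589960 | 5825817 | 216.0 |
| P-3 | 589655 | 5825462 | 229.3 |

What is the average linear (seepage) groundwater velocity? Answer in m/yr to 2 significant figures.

11 m/yr

∂h/∂x = (216.0 − 221.5) / (589960 − 589655) = -0.01803
∂h/∂y = (229.3 − 221.5) / (5825462 − 5825817) = -0.02197
|∇h| = √(-0.01803² + -0.02197²) = 0.02842
Seepage velocity v = K·i/n = 0.42 × 0.02842 / 0.39 = 0.03061 m/day = 11.18 m/yr.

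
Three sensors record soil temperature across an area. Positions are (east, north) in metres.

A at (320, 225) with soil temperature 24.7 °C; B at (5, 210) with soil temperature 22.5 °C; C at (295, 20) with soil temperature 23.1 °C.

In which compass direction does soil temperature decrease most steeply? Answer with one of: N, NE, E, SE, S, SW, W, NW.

SW

Differences from A: to B (Δx, Δy, Δh) = (-315, -15, -2.2); to C = (-25, -205, -1.6).
Solve a·Δx + b·Δy = ΔT: det = (-315)·(-205) − (-25)·(-15) = 64200.
∂T/∂x = [(-2.2)·(-205) − (-1.6)·(-15)] / 64200 = +0.006651
∂T/∂y = [(-315)·(-1.6) − (-25)·(-2.2)] / 64200 = +0.006994
Steepest decrease is along −∇f = (-0.006651 E, -0.006994 N) → southwest.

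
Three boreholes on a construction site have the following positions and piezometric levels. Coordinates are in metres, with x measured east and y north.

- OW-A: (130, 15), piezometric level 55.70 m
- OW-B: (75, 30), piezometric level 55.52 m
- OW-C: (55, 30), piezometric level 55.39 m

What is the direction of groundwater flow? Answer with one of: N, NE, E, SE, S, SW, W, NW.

Differences from OW-A: to OW-B (Δx, Δy, Δh) = (-55, 15, -0.18); to OW-C = (-75, 15, -0.31).
Solve a·Δx + b·Δy = Δh: det = (-55)·15 − (-75)·15 = 300.
∂h/∂x = [(-0.18)·15 − (-0.31)·15] / 300 = +0.006500
∂h/∂y = [(-55)·(-0.31) − (-75)·(-0.18)] / 300 = +0.01183
Flow = −∇h = (-0.006500 east, -0.01183 north), which points southwest.

SW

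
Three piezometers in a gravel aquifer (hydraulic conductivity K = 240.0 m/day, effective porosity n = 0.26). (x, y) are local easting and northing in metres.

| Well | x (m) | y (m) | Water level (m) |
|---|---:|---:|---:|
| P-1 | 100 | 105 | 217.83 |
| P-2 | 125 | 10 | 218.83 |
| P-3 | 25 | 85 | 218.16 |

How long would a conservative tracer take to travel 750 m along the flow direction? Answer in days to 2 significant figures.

74 days

Three-point gradient (reference P-1): Δ to P-2 = (25, -95, +1.00), Δ to P-3 = (-75, -20, +0.33).
∂h/∂x = -0.001489, ∂h/∂y = -0.01092 (det = -7625).
|∇h| = √(-0.001489² + -0.01092²) = 0.01102
Seepage velocity v = K·i/n = 240.0 × 0.01102 / 0.26 = 10.17 m/day.
t = 750 / 10.17 = 73.75 days.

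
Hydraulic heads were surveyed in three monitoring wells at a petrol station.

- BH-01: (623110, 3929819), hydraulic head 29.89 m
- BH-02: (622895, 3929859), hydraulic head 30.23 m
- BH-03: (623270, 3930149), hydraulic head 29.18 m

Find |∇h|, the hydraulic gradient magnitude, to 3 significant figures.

Differences from BH-01: to BH-02 (Δx, Δy, Δh) = (-215, 40, +0.34); to BH-03 = (160, 330, -0.71).
Solve a·Δx + b·Δy = Δh: det = (-215)·330 − 160·40 = -77350.
∂h/∂x = [(+0.34)·330 − (-0.71)·40] / -77350 = -0.001818
∂h/∂y = [(-215)·(-0.71) − 160·(+0.34)] / -77350 = -0.001270
|∇h| = √(-0.001818² + -0.001270²) = 0.002218

0.00222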